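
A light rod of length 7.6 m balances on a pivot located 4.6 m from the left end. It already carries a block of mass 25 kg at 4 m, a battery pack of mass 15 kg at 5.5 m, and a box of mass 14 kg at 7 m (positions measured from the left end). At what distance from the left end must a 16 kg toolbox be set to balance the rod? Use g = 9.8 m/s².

Take moments about the pivot (at 4.6 m from the left end).
Block: 25 × 9.8 = 245 N down at 4 m → arm 0.6 m, τ = 245 × 0.6 = 147 N·m counterclockwise.
Battery pack: 15 × 9.8 = 147 N down at 5.5 m → arm 0.9 m, τ = 147 × 0.9 = 132.3 N·m clockwise.
Box: 14 × 9.8 = 137.2 N down at 7 m → arm 2.4 m, τ = 137.2 × 2.4 = 329.3 N·m clockwise.
Net moment of existing loads = 314.6 N·m clockwise.
The toolbox weighs 16 × 9.8 = 156.8 N and must supply an equal counterclockwise moment, so its lever arm about the pivot is 314.6 / 156.8 = 2.01 m.
That puts it at 4.6 − 2.01 = 2.59 m from the left end.

x ≈ 2.59 m from the left end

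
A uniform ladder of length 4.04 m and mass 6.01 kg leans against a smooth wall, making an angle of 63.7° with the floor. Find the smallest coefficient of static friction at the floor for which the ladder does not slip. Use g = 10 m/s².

Choose the foot of the ladder as the axis so the floor normal and friction both act there and drop out.
Ladder weight 6.01×10 = 60.1 N acts at 2.02 m along the ladder; its horizontal arm is 2.02·cos63.7° = 0.895 m → τ = 53.79 N·m clockwise.
Wall normal N acts horizontally at the top; its moment arm is the height L sinθ = 4.04·sin63.7° = 3.622 m, counterclockwise.
Στ = 0 ⇒ N × 3.622 = 53.79 ⇒ N = 14.85 N.
ΣFx = 0 ⇒ f = N_wall = 14.85 N. ΣFy = 0 ⇒ N_floor = 60.1 N.
μ_min = f / N_floor = 14.85 / 60.1 = 0.247.

μ_min ≈ 0.247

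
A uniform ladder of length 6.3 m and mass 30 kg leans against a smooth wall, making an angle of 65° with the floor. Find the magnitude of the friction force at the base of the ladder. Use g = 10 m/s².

Taking torques about the foot of the ladder:
Ladder weight 30×10 = 300 N acts at 3.15 m along the ladder; its horizontal arm is 3.15·cos65° = 1.331 m → τ = 399.3 N·m clockwise.
Wall normal N acts horizontally at the top; its moment arm is the height L sinθ = 6.3·sin65° = 5.71 m, counterclockwise.
Balancing moments: N × 5.71 = 399.3, giving N = 69.9 N.
ΣFx = 0: friction at the foot balances the wall's push, so f = N_wall = 69.9 N.

f ≈ 69.9 N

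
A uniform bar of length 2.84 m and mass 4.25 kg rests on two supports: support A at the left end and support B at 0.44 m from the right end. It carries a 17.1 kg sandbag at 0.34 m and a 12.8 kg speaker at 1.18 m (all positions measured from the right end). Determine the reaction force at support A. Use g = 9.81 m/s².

R_A ≈ 48.8 N

Sum moments about support B (its reaction then has zero moment arm).
Beam weight: 4.25 × 9.81 = 41.69 N down at 1.42 m → arm 0.98 m, τ = 41.69 × 0.98 = 40.86 N·m counterclockwise.
Sandbag: 17.1 × 9.81 = 167.8 N down at 0.34 m → arm 0.1 m, τ = 167.8 × 0.1 = 16.78 N·m clockwise.
Speaker: 12.8 × 9.81 = 125.6 N down at 1.18 m → arm 0.74 m, τ = 125.6 × 0.74 = 92.94 N·m counterclockwise.
Net load moment about support B = 117 N·m counterclockwise.
Reaction R at support A is upward at 2.84 m, arm 2.4 m → moment R × 2.4 clockwise.
Setting net torque to zero: R × 2.4 = 117 → R = 48.8 N.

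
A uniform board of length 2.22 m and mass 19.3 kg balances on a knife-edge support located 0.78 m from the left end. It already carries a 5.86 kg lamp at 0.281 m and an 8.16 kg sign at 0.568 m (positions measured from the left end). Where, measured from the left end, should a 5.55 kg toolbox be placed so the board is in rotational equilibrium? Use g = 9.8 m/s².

x ≈ 0.471 m from the left end

Taking torques about the knife-edge support (at 0.78 m from the left end):
Beam weight: 19.3 × 9.8 = 189.1 N down at 1.11 m → arm 0.33 m, τ = 189.1 × 0.33 = 62.4 N·m clockwise.
Lamp: 5.86 × 9.8 = 57.43 N down at 0.281 m → arm 0.499 m, τ = 57.43 × 0.499 = 28.66 N·m counterclockwise.
Sign: 8.16 × 9.8 = 79.97 N down at 0.568 m → arm 0.212 m, τ = 79.97 × 0.212 = 16.95 N·m counterclockwise.
Net moment of existing loads = 16.79 N·m clockwise.
The toolbox weighs 5.55 × 9.8 = 54.39 N and must supply an equal counterclockwise moment, so its lever arm about the knife-edge support is 16.79 / 54.39 = 0.309 m.
That puts it at 0.78 − 0.309 = 0.471 m from the left end.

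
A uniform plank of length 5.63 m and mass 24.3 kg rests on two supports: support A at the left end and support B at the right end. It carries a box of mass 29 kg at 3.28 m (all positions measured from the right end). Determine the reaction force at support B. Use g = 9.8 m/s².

R_B ≈ 238 N

About support A:
Beam weight: 24.3 × 9.8 = 238.1 N down at 2.815 m → arm 2.815 m, τ = 238.1 × 2.815 = 670.3 N·m clockwise.
Box: 29 × 9.8 = 284.2 N down at 3.28 m → arm 2.35 m, τ = 284.2 × 2.35 = 667.9 N·m clockwise.
Net load moment about support A = 1338 N·m clockwise.
Reaction R at support B is upward at 0 m, arm 5.63 m → moment R × 5.63 counterclockwise.
Balancing moments: R × 5.63 = 1338, giving R = 238 N.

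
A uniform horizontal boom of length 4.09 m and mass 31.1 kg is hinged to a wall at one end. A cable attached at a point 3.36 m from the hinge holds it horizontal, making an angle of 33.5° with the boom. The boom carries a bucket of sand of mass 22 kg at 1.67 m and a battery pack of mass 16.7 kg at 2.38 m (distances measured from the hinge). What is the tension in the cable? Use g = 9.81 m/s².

Sum moments about the hinge (the unknown hinge reaction has zero arm there).
Beam weight: 31.1 × 9.81 = 305.1 N down at 2.045 m → arm 2.045 m, τ = 305.1 × 2.045 = 623.9 N·m clockwise.
Bucket of sand: 22 × 9.81 = 215.8 N down at 1.67 m → arm 1.67 m, τ = 215.8 × 1.67 = 360.4 N·m clockwise.
Battery pack: 16.7 × 9.81 = 163.8 N down at 2.38 m → arm 2.38 m, τ = 163.8 × 2.38 = 389.8 N·m clockwise.
Total clockwise load moment = 1374 N·m.
The cable tension T acts at 3.36 m; only its component perpendicular to the boom, T sinθ, produces torque. sin 33.5° = 0.5519.
Στ = 0 ⇒ T × 3.36 × 0.5519 = 1374 ⇒ T = 1374 / 1.854 = 741 N.

T ≈ 741 N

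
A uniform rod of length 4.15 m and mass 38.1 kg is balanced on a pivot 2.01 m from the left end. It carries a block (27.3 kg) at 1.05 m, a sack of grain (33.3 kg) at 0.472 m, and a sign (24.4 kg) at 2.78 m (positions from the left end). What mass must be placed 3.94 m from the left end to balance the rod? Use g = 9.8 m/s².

m ≈ 29.1 kg

About the pivot (at 2.01 m from the left end):
Beam weight: 38.1 × 9.8 = 373.4 N down at 2.075 m → arm 0.065 m, τ = 373.4 × 0.065 = 24.27 N·m clockwise.
Block: 27.3 × 9.8 = 267.5 N down at 1.05 m → arm 0.96 m, τ = 267.5 × 0.96 = 256.8 N·m counterclockwise.
Sack of grain: 33.3 × 9.8 = 326.3 N down at 0.472 m → arm 1.538 m, τ = 326.3 × 1.538 = 501.8 N·m counterclockwise.
Sign: 24.4 × 9.8 = 239.1 N down at 2.78 m → arm 0.77 m, τ = 239.1 × 0.77 = 184.1 N·m clockwise.
Net moment of known loads = 550.2 N·m counterclockwise.
An unknown mass m at 3.94 m has arm 1.93 m; its moment is m·g·1.93 clockwise.
Setting net torque to zero: m × 9.8 × 1.93 = 550.2 → m = 550.2 / (9.8 × 1.93) = 29.1 kg.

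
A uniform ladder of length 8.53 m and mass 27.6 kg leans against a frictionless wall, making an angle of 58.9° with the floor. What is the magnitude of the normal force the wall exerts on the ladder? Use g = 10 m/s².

About the foot of the ladder:
Ladder weight 27.6×10 = 276 N acts at 4.265 m along the ladder; its horizontal arm is 4.265·cos58.9° = 2.203 m → τ = 608 N·m clockwise.
Wall normal N acts horizontally at the top; its moment arm is the height L sinθ = 8.53·sin58.9° = 7.304 m, counterclockwise.
Στ = 0 ⇒ N × 7.304 = 608 ⇒ N = 83.2 N.

N_wall ≈ 83.2 N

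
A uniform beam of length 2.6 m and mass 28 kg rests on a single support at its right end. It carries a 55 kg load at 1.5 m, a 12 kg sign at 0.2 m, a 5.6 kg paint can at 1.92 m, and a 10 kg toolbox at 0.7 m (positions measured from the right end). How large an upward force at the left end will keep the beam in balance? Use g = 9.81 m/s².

F ≈ 525 N

Choose the right end as the axis so the unknown pivot reaction has zero arm there.
Beam weight: 28 × 9.81 = 274.7 N down at 1.3 m → arm 1.3 m, τ = 274.7 × 1.3 = 357.1 N·m counterclockwise.
Load: 55 × 9.81 = 539.6 N down at 1.5 m → arm 1.5 m, τ = 539.6 × 1.5 = 809.4 N·m counterclockwise.
Sign: 12 × 9.81 = 117.7 N down at 0.2 m → arm 0.2 m, τ = 117.7 × 0.2 = 23.54 N·m counterclockwise.
Paint can: 5.6 × 9.81 = 54.94 N down at 1.92 m → arm 1.92 m, τ = 54.94 × 1.92 = 105.5 N·m counterclockwise.
Toolbox: 10 × 9.81 = 98.1 N down at 0.7 m → arm 0.7 m, τ = 98.1 × 0.7 = 68.67 N·m counterclockwise.
Net moment of the loads = 1364 N·m counterclockwise.
The upward force F acts at the left end, arm 2.6 m, giving F × 2.6 clockwise.
For rotational equilibrium, F × 2.6 = 1364, so F = 1364 / 2.6 = 525 N.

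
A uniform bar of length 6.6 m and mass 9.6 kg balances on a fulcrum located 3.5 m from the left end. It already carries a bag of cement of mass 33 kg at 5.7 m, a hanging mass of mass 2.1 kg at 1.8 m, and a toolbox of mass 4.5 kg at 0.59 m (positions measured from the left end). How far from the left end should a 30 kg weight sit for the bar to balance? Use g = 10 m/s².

Take moments about the fulcrum (at 3.5 m from the left end).
Beam weight: 9.6 × 10 = 96 N down at 3.3 m → arm 0.2 m, τ = 96 × 0.2 = 19.2 N·m counterclockwise.
Bag of cement: 33 × 10 = 330 N down at 5.7 m → arm 2.2 m, τ = 330 × 2.2 = 726 N·m clockwise.
Hanging mass: 2.1 × 10 = 21 N down at 1.8 m → arm 1.7 m, τ = 21 × 1.7 = 35.7 N·m counterclockwise.
Toolbox: 4.5 × 10 = 45 N down at 0.59 m → arm 2.91 m, τ = 45 × 2.91 = 131 N·m counterclockwise.
Net moment of existing loads = 540.1 N·m clockwise.
The weight weighs 30 × 10 = 300 N and must supply an equal counterclockwise moment, so its lever arm about the fulcrum is 540.1 / 300 = 1.8 m.
That puts it at 3.5 − 1.8 = 1.7 m from the left end.

x ≈ 1.7 m from the left end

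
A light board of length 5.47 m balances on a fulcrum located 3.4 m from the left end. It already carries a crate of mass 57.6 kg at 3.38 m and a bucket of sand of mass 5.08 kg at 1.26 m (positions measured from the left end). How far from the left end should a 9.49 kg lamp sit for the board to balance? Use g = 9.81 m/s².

Take moments about the fulcrum (at 3.4 m from the left end).
Crate: 57.6 × 9.81 = 565.1 N down at 3.38 m → arm 0.02 m, τ = 565.1 × 0.02 = 11.3 N·m counterclockwise.
Bucket of sand: 5.08 × 9.81 = 49.83 N down at 1.26 m → arm 2.14 m, τ = 49.83 × 2.14 = 106.6 N·m counterclockwise.
Net moment of existing loads = 117.9 N·m counterclockwise.
The lamp weighs 9.49 × 9.81 = 93.1 N and must supply an equal clockwise moment, so its lever arm about the fulcrum is 117.9 / 93.1 = 1.27 m.
That puts it at 3.4 + 1.27 = 4.67 m from the left end.

x ≈ 4.67 m from the left end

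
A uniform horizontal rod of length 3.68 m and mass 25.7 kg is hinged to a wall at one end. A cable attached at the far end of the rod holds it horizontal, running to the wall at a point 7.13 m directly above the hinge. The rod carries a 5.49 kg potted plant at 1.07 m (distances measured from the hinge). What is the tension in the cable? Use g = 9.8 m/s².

Sum moments about the hinge (the unknown hinge reaction has zero arm there).
Beam weight: 25.7 × 9.8 = 251.9 N down at 1.84 m → arm 1.84 m, τ = 251.9 × 1.84 = 463.5 N·m clockwise.
Potted plant: 5.49 × 9.8 = 53.8 N down at 1.07 m → arm 1.07 m, τ = 53.8 × 1.07 = 57.57 N·m clockwise.
Total clockwise load moment = 521.1 N·m.
The cable tension T acts at 3.68 m; only its component perpendicular to the rod, T sinθ, produces torque. sinθ = h/√(h²+d²) = 7.13/√(7.13²+3.68²) = 0.8886.
Setting net torque to zero: T × 3.68 × 0.8886 = 521.1 → T = 521.1 / 3.27 = 159 N.

T ≈ 159 N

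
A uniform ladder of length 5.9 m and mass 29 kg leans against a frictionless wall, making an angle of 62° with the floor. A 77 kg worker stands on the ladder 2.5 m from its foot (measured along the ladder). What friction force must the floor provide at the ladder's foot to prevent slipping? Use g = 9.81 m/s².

f ≈ 246 N

Choose the foot of the ladder as the axis so the floor normal and friction both act there and drop out.
Ladder weight 29×9.81 = 284.5 N acts at 2.95 m along the ladder; its horizontal arm is 2.95·cos62° = 1.385 m → τ = 394 N·m clockwise.
Worker: 77×9.81 = 755.4 N at 2.5 m → arm 1.174 m → τ = 886.8 N·m clockwise.
Wall normal N acts horizontally at the top; its moment arm is the height L sinθ = 5.9·sin62° = 5.209 m, counterclockwise.
Στ = 0 ⇒ N × 5.209 = 1281 ⇒ N = 246 N.
ΣFx = 0: friction at the foot balances the wall's push, so f = N_wall = 246 N.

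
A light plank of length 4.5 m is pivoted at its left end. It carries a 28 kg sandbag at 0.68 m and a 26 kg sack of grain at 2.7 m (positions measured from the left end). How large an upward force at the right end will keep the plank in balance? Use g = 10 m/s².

Take moments about the left end.
Sandbag: 28 × 10 = 280 N down at 0.68 m → arm 0.68 m, τ = 280 × 0.68 = 190.4 N·m clockwise.
Sack of grain: 26 × 10 = 260 N down at 2.7 m → arm 2.7 m, τ = 260 × 2.7 = 702 N·m clockwise.
Net moment of the loads = 892.4 N·m clockwise.
The upward force F acts at the right end, arm 4.5 m, giving F × 4.5 counterclockwise.
Στ = 0 ⇒ F × 4.5 = 892.4 ⇒ F = 892.4 / 4.5 = 198 N.

F ≈ 198 N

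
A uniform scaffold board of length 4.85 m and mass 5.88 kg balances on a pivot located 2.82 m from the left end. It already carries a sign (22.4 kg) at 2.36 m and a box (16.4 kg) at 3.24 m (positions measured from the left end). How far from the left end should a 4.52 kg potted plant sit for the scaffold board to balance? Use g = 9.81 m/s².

x ≈ 4.09 m from the left end

Choose the pivot (at 2.82 m from the left end) as the axis so the support reaction has zero arm there.
Beam weight: 5.88 × 9.81 = 57.68 N down at 2.425 m → arm 0.395 m, τ = 57.68 × 0.395 = 22.78 N·m counterclockwise.
Sign: 22.4 × 9.81 = 219.7 N down at 2.36 m → arm 0.46 m, τ = 219.7 × 0.46 = 101.1 N·m counterclockwise.
Box: 16.4 × 9.81 = 160.9 N down at 3.24 m → arm 0.42 m, τ = 160.9 × 0.42 = 67.58 N·m clockwise.
Net moment of existing loads = 56.3 N·m counterclockwise.
The potted plant weighs 4.52 × 9.81 = 44.34 N and must supply an equal clockwise moment, so its lever arm about the pivot is 56.3 / 44.34 = 1.27 m.
That puts it at 2.82 + 1.27 = 4.09 m from the left end.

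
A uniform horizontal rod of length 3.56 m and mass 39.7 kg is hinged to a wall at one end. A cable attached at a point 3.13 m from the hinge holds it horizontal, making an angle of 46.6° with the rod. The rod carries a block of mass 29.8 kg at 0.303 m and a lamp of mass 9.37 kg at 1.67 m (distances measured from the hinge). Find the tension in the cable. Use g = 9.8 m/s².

T ≈ 411 N

Taking torques about the hinge:
Beam weight: 39.7 × 9.8 = 389.1 N down at 1.78 m → arm 1.78 m, τ = 389.1 × 1.78 = 692.6 N·m clockwise.
Block: 29.8 × 9.8 = 292 N down at 0.303 m → arm 0.303 m, τ = 292 × 0.303 = 88.48 N·m clockwise.
Lamp: 9.37 × 9.8 = 91.83 N down at 1.67 m → arm 1.67 m, τ = 91.83 × 1.67 = 153.4 N·m clockwise.
Total clockwise load moment = 934.5 N·m.
The cable tension T acts at 3.13 m; only its component perpendicular to the rod, T sinθ, produces torque. sin 46.6° = 0.7266.
For rotational equilibrium, T × 3.13 × 0.7266 = 934.5, so T = 934.5 / 2.274 = 411 N.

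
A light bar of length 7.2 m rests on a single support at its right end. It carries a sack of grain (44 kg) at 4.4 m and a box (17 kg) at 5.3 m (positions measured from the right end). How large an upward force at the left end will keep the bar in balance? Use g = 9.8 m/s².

F ≈ 386 N

Take moments about the right end.
Sack of grain: 44 × 9.8 = 431.2 N down at 4.4 m → arm 4.4 m, τ = 431.2 × 4.4 = 1897 N·m counterclockwise.
Box: 17 × 9.8 = 166.6 N down at 5.3 m → arm 5.3 m, τ = 166.6 × 5.3 = 883 N·m counterclockwise.
Net moment of the loads = 2780 N·m counterclockwise.
The upward force F acts at the left end, arm 7.2 m, giving F × 7.2 clockwise.
For rotational equilibrium, F × 7.2 = 2780, so F = 2780 / 7.2 = 386 N.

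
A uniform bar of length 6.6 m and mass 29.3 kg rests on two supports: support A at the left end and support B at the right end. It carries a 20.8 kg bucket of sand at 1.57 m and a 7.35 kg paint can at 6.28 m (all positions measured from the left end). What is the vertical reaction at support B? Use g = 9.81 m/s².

R_B ≈ 261 N

About support A:
Beam weight: 29.3 × 9.81 = 287.4 N down at 3.3 m → arm 3.3 m, τ = 287.4 × 3.3 = 948.4 N·m clockwise.
Bucket of sand: 20.8 × 9.81 = 204 N down at 1.57 m → arm 1.57 m, τ = 204 × 1.57 = 320.3 N·m clockwise.
Paint can: 7.35 × 9.81 = 72.1 N down at 6.28 m → arm 6.28 m, τ = 72.1 × 6.28 = 452.8 N·m clockwise.
Net load moment about support A = 1722 N·m clockwise.
Reaction R at support B is upward at 6.6 m, arm 6.6 m → moment R × 6.6 counterclockwise.
Setting net torque to zero: R × 6.6 = 1722 → R = 261 N.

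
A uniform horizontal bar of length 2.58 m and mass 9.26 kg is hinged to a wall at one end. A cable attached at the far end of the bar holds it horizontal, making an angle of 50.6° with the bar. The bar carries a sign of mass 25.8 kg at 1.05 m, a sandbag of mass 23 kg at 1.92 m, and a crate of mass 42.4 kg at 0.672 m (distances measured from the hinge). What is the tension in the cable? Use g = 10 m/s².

T ≈ 560 N

Take moments about the hinge.
Beam weight: 9.26 × 10 = 92.6 N down at 1.29 m → arm 1.29 m, τ = 92.6 × 1.29 = 119.5 N·m clockwise.
Sign: 25.8 × 10 = 258 N down at 1.05 m → arm 1.05 m, τ = 258 × 1.05 = 270.9 N·m clockwise.
Sandbag: 23 × 10 = 230 N down at 1.92 m → arm 1.92 m, τ = 230 × 1.92 = 441.6 N·m clockwise.
Crate: 42.4 × 10 = 424 N down at 0.672 m → arm 0.672 m, τ = 424 × 0.672 = 284.9 N·m clockwise.
Total clockwise load moment = 1117 N·m.
The cable tension T acts at 2.58 m; only its component perpendicular to the bar, T sinθ, produces torque. sin 50.6° = 0.7727.
Balancing moments: T × 2.58 × 0.7727 = 1117, giving T = 1117 / 1.994 = 560 N.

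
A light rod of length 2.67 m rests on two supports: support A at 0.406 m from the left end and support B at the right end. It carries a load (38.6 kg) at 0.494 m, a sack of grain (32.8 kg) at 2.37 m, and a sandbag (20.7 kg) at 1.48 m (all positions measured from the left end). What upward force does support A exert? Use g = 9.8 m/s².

Sum moments about support B (its reaction then has zero moment arm).
Load: 38.6 × 9.8 = 378.3 N down at 0.494 m → arm 2.176 m, τ = 378.3 × 2.176 = 823.2 N·m counterclockwise.
Sack of grain: 32.8 × 9.8 = 321.4 N down at 2.37 m → arm 0.3 m, τ = 321.4 × 0.3 = 96.42 N·m counterclockwise.
Sandbag: 20.7 × 9.8 = 202.9 N down at 1.48 m → arm 1.19 m, τ = 202.9 × 1.19 = 241.5 N·m counterclockwise.
Net load moment about support B = 1161 N·m counterclockwise.
Reaction R at support A is upward at 0.406 m, arm 2.264 m → moment R × 2.264 clockwise.
For rotational equilibrium, R × 2.264 = 1161, so R = 513 N.

R_A ≈ 513 N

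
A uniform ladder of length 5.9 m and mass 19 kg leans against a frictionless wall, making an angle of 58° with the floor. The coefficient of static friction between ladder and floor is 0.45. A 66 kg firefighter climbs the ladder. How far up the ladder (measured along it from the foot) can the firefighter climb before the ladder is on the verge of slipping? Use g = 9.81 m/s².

d ≈ 4.62 m

About the foot of the ladder:
Ladder weight 19×9.81 = 186.4 N acts at 2.95 m along the ladder; its horizontal arm is 2.95·cos58° = 1.563 m → τ = 291.3 N·m clockwise.
Firefighter weight 66×9.81 = 647.5 N at distance d → arm d·cos58° → τ = 647.5·d·0.5299 clockwise.
Wall normal N at the top has arm L sinθ = 5.003 m counterclockwise, so Στ = 0 gives N·5.003 = 291.3 + 343.1·d.
ΣFy = 0 ⇒ N_floor = 833.9 N, so the maximum friction is μ_s·N_floor = 0.45×833.9 = 375.3 N. ΣFx = 0 ⇒ N_wall = f, so at the slipping point N = 375.3 N.
Substituting: 375.3×5.003 = 291.3 + 343.1·d ⇒ d = (1878 − 291.3) / 343.1 = 4.62 m.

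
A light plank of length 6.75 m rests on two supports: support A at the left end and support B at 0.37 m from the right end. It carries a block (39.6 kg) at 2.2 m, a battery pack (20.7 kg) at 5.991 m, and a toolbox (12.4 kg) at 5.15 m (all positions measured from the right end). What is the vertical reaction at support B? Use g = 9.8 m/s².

R_B ≈ 331 N

About support A:
Block: 39.6 × 9.8 = 388.1 N down at 2.2 m → arm 4.55 m, τ = 388.1 × 4.55 = 1766 N·m clockwise.
Battery pack: 20.7 × 9.8 = 202.9 N down at 5.991 m → arm 0.759 m, τ = 202.9 × 0.759 = 154 N·m clockwise.
Toolbox: 12.4 × 9.8 = 121.5 N down at 5.15 m → arm 1.6 m, τ = 121.5 × 1.6 = 194.4 N·m clockwise.
Net load moment about support A = 2114 N·m clockwise.
Reaction R at support B is upward at 0.37 m, arm 6.38 m → moment R × 6.38 counterclockwise.
Στ = 0 ⇒ R × 6.38 = 2114 ⇒ R = 331 N.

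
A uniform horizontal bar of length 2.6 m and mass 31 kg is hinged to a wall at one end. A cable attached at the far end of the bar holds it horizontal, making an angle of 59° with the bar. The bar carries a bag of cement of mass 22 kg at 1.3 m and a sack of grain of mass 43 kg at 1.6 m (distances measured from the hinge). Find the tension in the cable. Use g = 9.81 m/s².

T ≈ 606 N

Sum moments about the hinge (the unknown hinge reaction has zero arm there).
Beam weight: 31 × 9.81 = 304.1 N down at 1.3 m → arm 1.3 m, τ = 304.1 × 1.3 = 395.3 N·m clockwise.
Bag of cement: 22 × 9.81 = 215.8 N down at 1.3 m → arm 1.3 m, τ = 215.8 × 1.3 = 280.5 N·m clockwise.
Sack of grain: 43 × 9.81 = 421.8 N down at 1.6 m → arm 1.6 m, τ = 421.8 × 1.6 = 674.9 N·m clockwise.
Total clockwise load moment = 1351 N·m.
The cable tension T acts at 2.6 m; only its component perpendicular to the bar, T sinθ, produces torque. sin 59° = 0.8572.
Balancing moments: T × 2.6 × 0.8572 = 1351, giving T = 1351 / 2.229 = 606 N.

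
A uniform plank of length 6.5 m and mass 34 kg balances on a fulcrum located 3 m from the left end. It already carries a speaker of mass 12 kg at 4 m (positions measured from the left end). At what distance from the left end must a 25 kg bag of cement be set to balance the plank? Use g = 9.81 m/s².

x ≈ 2.18 m from the left end

Choose the fulcrum (at 3 m from the left end) as the axis so the support reaction has zero arm there.
Beam weight: 34 × 9.81 = 333.5 N down at 3.25 m → arm 0.25 m, τ = 333.5 × 0.25 = 83.38 N·m clockwise.
Speaker: 12 × 9.81 = 117.7 N down at 4 m → arm 1 m, τ = 117.7 × 1 = 117.7 N·m clockwise.
Net moment of existing loads = 201.1 N·m clockwise.
The bag of cement weighs 25 × 9.81 = 245.2 N and must supply an equal counterclockwise moment, so its lever arm about the fulcrum is 201.1 / 245.2 = 0.82 m.
That puts it at 3 − 0.82 = 2.18 m from the left end.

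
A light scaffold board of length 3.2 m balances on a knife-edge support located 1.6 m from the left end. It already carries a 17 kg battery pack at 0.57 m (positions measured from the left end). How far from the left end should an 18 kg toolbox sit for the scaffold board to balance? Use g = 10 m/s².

x ≈ 2.57 m from the left end

Choose the knife-edge support (at 1.6 m from the left end) as the axis so the support reaction has zero arm there.
Battery pack: 17 × 10 = 170 N down at 0.57 m → arm 1.03 m, τ = 170 × 1.03 = 175.1 N·m counterclockwise.
Net moment of existing loads = 175.1 N·m counterclockwise.
The toolbox weighs 18 × 10 = 180 N and must supply an equal clockwise moment, so its lever arm about the knife-edge support is 175.1 / 180 = 0.973 m.
That puts it at 1.6 + 0.973 = 2.57 m from the left end.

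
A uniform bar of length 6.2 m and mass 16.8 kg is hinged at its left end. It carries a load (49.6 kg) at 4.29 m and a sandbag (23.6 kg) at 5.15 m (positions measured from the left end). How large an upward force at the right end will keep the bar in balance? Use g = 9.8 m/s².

Choose the left end as the axis so the unknown pivot reaction has zero arm there.
Beam weight: 16.8 × 9.8 = 164.6 N down at 3.1 m → arm 3.1 m, τ = 164.6 × 3.1 = 510.3 N·m clockwise.
Load: 49.6 × 9.8 = 486.1 N down at 4.29 m → arm 4.29 m, τ = 486.1 × 4.29 = 2085 N·m clockwise.
Sandbag: 23.6 × 9.8 = 231.3 N down at 5.15 m → arm 5.15 m, τ = 231.3 × 5.15 = 1191 N·m clockwise.
Net moment of the loads = 3786 N·m clockwise.
The upward force F acts at the right end, arm 6.2 m, giving F × 6.2 counterclockwise.
Setting net torque to zero: F × 6.2 = 3786 → F = 3786 / 6.2 = 611 N.

F ≈ 611 N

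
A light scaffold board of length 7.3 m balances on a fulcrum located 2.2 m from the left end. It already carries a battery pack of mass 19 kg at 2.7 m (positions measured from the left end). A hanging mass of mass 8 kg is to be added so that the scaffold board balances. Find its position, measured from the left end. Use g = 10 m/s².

Take moments about the fulcrum (at 2.2 m from the left end).
Battery pack: 19 × 10 = 190 N down at 2.7 m → arm 0.5 m, τ = 190 × 0.5 = 95 N·m clockwise.
Net moment of existing loads = 95 N·m clockwise.
The hanging mass weighs 8 × 10 = 80 N and must supply an equal counterclockwise moment, so its lever arm about the fulcrum is 95 / 80 = 1.19 m.
That puts it at 2.2 − 1.19 = 1.01 m from the left end.

x ≈ 1.01 m from the left end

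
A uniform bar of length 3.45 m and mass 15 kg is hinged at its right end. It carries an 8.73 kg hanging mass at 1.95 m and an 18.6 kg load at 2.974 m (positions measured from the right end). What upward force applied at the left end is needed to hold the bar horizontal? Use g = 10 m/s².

F ≈ 285 N

Taking torques about the right end:
Beam weight: 15 × 10 = 150 N down at 1.725 m → arm 1.725 m, τ = 150 × 1.725 = 258.8 N·m counterclockwise.
Hanging mass: 8.73 × 10 = 87.3 N down at 1.95 m → arm 1.95 m, τ = 87.3 × 1.95 = 170.2 N·m counterclockwise.
Load: 18.6 × 10 = 186 N down at 2.974 m → arm 2.974 m, τ = 186 × 2.974 = 553.2 N·m counterclockwise.
Net moment of the loads = 982.2 N·m counterclockwise.
The upward force F acts at the left end, arm 3.45 m, giving F × 3.45 clockwise.
For rotational equilibrium, F × 3.45 = 982.2, so F = 982.2 / 3.45 = 285 N.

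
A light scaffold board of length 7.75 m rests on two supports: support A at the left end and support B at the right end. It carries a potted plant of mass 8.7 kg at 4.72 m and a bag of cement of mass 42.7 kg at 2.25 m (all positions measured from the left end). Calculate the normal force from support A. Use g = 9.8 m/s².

Taking torques about support B:
Potted plant: 8.7 × 9.8 = 85.26 N down at 4.72 m → arm 3.03 m, τ = 85.26 × 3.03 = 258.3 N·m counterclockwise.
Bag of cement: 42.7 × 9.8 = 418.5 N down at 2.25 m → arm 5.5 m, τ = 418.5 × 5.5 = 2302 N·m counterclockwise.
Net load moment about support B = 2560 N·m counterclockwise.
Reaction R at support A is upward at 0 m, arm 7.75 m → moment R × 7.75 clockwise.
Στ = 0 ⇒ R × 7.75 = 2560 ⇒ R = 330 N.

R_A ≈ 330 N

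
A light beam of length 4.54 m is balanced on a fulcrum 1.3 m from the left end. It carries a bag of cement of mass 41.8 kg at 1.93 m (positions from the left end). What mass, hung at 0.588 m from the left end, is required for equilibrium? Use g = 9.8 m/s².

m ≈ 37 kg

Taking torques about the fulcrum (at 1.3 m from the left end):
Bag of cement: 41.8 × 9.8 = 409.6 N down at 1.93 m → arm 0.63 m, τ = 409.6 × 0.63 = 258 N·m clockwise.
Net moment of known loads = 258 N·m clockwise.
An unknown mass m at 0.588 m has arm 0.712 m; its moment is m·g·0.712 counterclockwise.
Στ = 0 ⇒ m × 9.8 × 0.712 = 258 ⇒ m = 258 / (9.8 × 0.712) = 37 kg.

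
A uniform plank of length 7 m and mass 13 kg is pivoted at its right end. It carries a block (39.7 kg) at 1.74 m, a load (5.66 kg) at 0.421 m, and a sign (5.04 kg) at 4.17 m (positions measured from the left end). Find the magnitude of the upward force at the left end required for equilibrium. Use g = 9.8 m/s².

F ≈ 428 N

Take moments about the right end.
Beam weight: 13 × 9.8 = 127.4 N down at 3.5 m → arm 3.5 m, τ = 127.4 × 3.5 = 445.9 N·m counterclockwise.
Block: 39.7 × 9.8 = 389.1 N down at 1.74 m → arm 5.26 m, τ = 389.1 × 5.26 = 2047 N·m counterclockwise.
Load: 5.66 × 9.8 = 55.47 N down at 0.421 m → arm 6.579 m, τ = 55.47 × 6.579 = 364.9 N·m counterclockwise.
Sign: 5.04 × 9.8 = 49.39 N down at 4.17 m → arm 2.83 m, τ = 49.39 × 2.83 = 139.8 N·m counterclockwise.
Net moment of the loads = 2998 N·m counterclockwise.
The upward force F acts at the left end, arm 7 m, giving F × 7 clockwise.
Balancing moments: F × 7 = 2998, giving F = 2998 / 7 = 428 N.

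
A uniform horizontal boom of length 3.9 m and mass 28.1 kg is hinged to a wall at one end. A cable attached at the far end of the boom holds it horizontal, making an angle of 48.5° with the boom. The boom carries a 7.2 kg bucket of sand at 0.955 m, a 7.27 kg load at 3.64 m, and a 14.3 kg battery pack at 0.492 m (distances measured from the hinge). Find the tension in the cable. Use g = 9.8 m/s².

T ≈ 319 N

Taking torques about the hinge:
Beam weight: 28.1 × 9.8 = 275.4 N down at 1.95 m → arm 1.95 m, τ = 275.4 × 1.95 = 537 N·m clockwise.
Bucket of sand: 7.2 × 9.8 = 70.56 N down at 0.955 m → arm 0.955 m, τ = 70.56 × 0.955 = 67.38 N·m clockwise.
Load: 7.27 × 9.8 = 71.25 N down at 3.64 m → arm 3.64 m, τ = 71.25 × 3.64 = 259.4 N·m clockwise.
Battery pack: 14.3 × 9.8 = 140.1 N down at 0.492 m → arm 0.492 m, τ = 140.1 × 0.492 = 68.93 N·m clockwise.
Total clockwise load moment = 932.7 N·m.
The cable tension T acts at 3.9 m; only its component perpendicular to the boom, T sinθ, produces torque. sin 48.5° = 0.749.
Setting net torque to zero: T × 3.9 × 0.749 = 932.7 → T = 932.7 / 2.921 = 319 N.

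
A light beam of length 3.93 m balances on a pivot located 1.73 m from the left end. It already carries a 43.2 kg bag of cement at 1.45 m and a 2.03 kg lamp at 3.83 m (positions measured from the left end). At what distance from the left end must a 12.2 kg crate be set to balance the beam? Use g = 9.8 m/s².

x ≈ 2.37 m from the left end

Taking torques about the pivot (at 1.73 m from the left end):
Bag of cement: 43.2 × 9.8 = 423.4 N down at 1.45 m → arm 0.28 m, τ = 423.4 × 0.28 = 118.6 N·m counterclockwise.
Lamp: 2.03 × 9.8 = 19.89 N down at 3.83 m → arm 2.1 m, τ = 19.89 × 2.1 = 41.77 N·m clockwise.
Net moment of existing loads = 76.83 N·m counterclockwise.
The crate weighs 12.2 × 9.8 = 119.6 N and must supply an equal clockwise moment, so its lever arm about the pivot is 76.83 / 119.6 = 0.642 m.
That puts it at 1.73 + 0.642 = 2.37 m from the left end.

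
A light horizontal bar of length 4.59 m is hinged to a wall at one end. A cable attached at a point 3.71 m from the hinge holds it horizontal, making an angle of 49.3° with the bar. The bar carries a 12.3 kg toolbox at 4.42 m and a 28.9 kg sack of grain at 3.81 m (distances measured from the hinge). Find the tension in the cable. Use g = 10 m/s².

About the hinge:
Toolbox: 12.3 × 10 = 123 N down at 4.42 m → arm 4.42 m, τ = 123 × 4.42 = 543.7 N·m clockwise.
Sack of grain: 28.9 × 10 = 289 N down at 3.81 m → arm 3.81 m, τ = 289 × 3.81 = 1101 N·m clockwise.
Total clockwise load moment = 1645 N·m.
The cable tension T acts at 3.71 m; only its component perpendicular to the bar, T sinθ, produces torque. sin 49.3° = 0.7581.
For rotational equilibrium, T × 3.71 × 0.7581 = 1645, so T = 1645 / 2.813 = 585 N.

T ≈ 585 N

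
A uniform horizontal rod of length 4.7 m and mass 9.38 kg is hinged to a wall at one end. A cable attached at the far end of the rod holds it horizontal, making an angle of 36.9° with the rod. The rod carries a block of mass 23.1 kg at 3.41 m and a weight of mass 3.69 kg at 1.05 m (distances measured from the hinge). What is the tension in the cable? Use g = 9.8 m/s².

T ≈ 364 N

Take moments about the hinge.
Beam weight: 9.38 × 9.8 = 91.92 N down at 2.35 m → arm 2.35 m, τ = 91.92 × 2.35 = 216 N·m clockwise.
Block: 23.1 × 9.8 = 226.4 N down at 3.41 m → arm 3.41 m, τ = 226.4 × 3.41 = 772 N·m clockwise.
Weight: 3.69 × 9.8 = 36.16 N down at 1.05 m → arm 1.05 m, τ = 36.16 × 1.05 = 37.97 N·m clockwise.
Total clockwise load moment = 1026 N·m.
The cable tension T acts at 4.7 m; only its component perpendicular to the rod, T sinθ, produces torque. sin 36.9° = 0.6004.
Setting net torque to zero: T × 4.7 × 0.6004 = 1026 → T = 1026 / 2.822 = 364 N.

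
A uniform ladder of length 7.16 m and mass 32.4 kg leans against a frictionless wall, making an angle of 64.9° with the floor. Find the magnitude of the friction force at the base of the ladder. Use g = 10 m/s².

Taking torques about the foot of the ladder:
Ladder weight 32.4×10 = 324 N acts at 3.58 m along the ladder; its horizontal arm is 3.58·cos64.9° = 1.519 m → τ = 492.2 N·m clockwise.
Wall normal N acts horizontally at the top; its moment arm is the height L sinθ = 7.16·sin64.9° = 6.484 m, counterclockwise.
Balancing moments: N × 6.484 = 492.2, giving N = 75.9 N.
ΣFx = 0: friction at the foot balances the wall's push, so f = N_wall = 75.9 N.

f ≈ 75.9 N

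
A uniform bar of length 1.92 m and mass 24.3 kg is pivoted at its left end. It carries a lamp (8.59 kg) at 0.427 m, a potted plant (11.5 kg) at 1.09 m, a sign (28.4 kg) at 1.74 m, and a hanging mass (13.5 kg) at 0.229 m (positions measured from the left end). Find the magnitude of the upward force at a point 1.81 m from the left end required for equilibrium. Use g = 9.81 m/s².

F ≈ 499 N

Sum moments about the left end (the unknown pivot reaction has zero arm there).
Beam weight: 24.3 × 9.81 = 238.4 N down at 0.96 m → arm 0.96 m, τ = 238.4 × 0.96 = 228.9 N·m clockwise.
Lamp: 8.59 × 9.81 = 84.27 N down at 0.427 m → arm 0.427 m, τ = 84.27 × 0.427 = 35.98 N·m clockwise.
Potted plant: 11.5 × 9.81 = 112.8 N down at 1.09 m → arm 1.09 m, τ = 112.8 × 1.09 = 123 N·m clockwise.
Sign: 28.4 × 9.81 = 278.6 N down at 1.74 m → arm 1.74 m, τ = 278.6 × 1.74 = 484.8 N·m clockwise.
Hanging mass: 13.5 × 9.81 = 132.4 N down at 0.229 m → arm 0.229 m, τ = 132.4 × 0.229 = 30.32 N·m clockwise.
Net moment of the loads = 903 N·m clockwise.
The upward force F acts at a point 1.81 m from the left end, arm 1.81 m, giving F × 1.81 counterclockwise.
Balancing moments: F × 1.81 = 903, giving F = 903 / 1.81 = 499 N.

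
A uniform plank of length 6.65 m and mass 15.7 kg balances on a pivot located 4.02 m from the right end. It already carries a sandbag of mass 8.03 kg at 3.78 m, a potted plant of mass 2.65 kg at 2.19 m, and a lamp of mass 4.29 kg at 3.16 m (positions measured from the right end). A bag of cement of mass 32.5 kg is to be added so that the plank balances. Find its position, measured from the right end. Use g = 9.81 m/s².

x ≈ 4.68 m from the right end

Taking torques about the pivot (at 4.02 m from the right end):
Beam weight: 15.7 × 9.81 = 154 N down at 3.325 m → arm 0.695 m, τ = 154 × 0.695 = 107 N·m clockwise.
Sandbag: 8.03 × 9.81 = 78.77 N down at 3.78 m → arm 0.24 m, τ = 78.77 × 0.24 = 18.9 N·m clockwise.
Potted plant: 2.65 × 9.81 = 26 N down at 2.19 m → arm 1.83 m, τ = 26 × 1.83 = 47.58 N·m clockwise.
Lamp: 4.29 × 9.81 = 42.08 N down at 3.16 m → arm 0.86 m, τ = 42.08 × 0.86 = 36.19 N·m clockwise.
Net moment of existing loads = 209.7 N·m clockwise.
The bag of cement weighs 32.5 × 9.81 = 318.8 N and must supply an equal counterclockwise moment, so its lever arm about the pivot is 209.7 / 318.8 = 0.658 m.
That puts it at 4.02 + 0.658 = 4.68 m from the right end.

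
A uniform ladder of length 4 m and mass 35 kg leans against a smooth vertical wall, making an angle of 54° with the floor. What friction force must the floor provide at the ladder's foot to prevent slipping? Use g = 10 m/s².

Sum moments about the foot of the ladder (the floor normal and friction both act there and drop out).
Ladder weight 35×10 = 350 N acts at 2 m along the ladder; its horizontal arm is 2·cos54° = 1.176 m → τ = 411.6 N·m clockwise.
Wall normal N acts horizontally at the top; its moment arm is the height L sinθ = 4·sin54° = 3.236 m, counterclockwise.
Στ = 0 ⇒ N × 3.236 = 411.6 ⇒ N = 127 N.
ΣFx = 0: friction at the foot balances the wall's push, so f = N_wall = 127 N.

f ≈ 127 N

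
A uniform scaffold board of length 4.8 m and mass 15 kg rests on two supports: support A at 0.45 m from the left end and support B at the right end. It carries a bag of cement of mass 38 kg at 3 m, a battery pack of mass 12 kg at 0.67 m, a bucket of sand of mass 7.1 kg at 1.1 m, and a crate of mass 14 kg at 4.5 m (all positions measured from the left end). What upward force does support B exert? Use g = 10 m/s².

R_B ≈ 437 N

Taking torques about support A:
Beam weight: 15 × 10 = 150 N down at 2.4 m → arm 1.95 m, τ = 150 × 1.95 = 292.5 N·m clockwise.
Bag of cement: 38 × 10 = 380 N down at 3 m → arm 2.55 m, τ = 380 × 2.55 = 969 N·m clockwise.
Battery pack: 12 × 10 = 120 N down at 0.67 m → arm 0.22 m, τ = 120 × 0.22 = 26.4 N·m clockwise.
Bucket of sand: 7.1 × 10 = 71 N down at 1.1 m → arm 0.65 m, τ = 71 × 0.65 = 46.15 N·m clockwise.
Crate: 14 × 10 = 140 N down at 4.5 m → arm 4.05 m, τ = 140 × 4.05 = 567 N·m clockwise.
Net load moment about support A = 1901 N·m clockwise.
Reaction R at support B is upward at 4.8 m, arm 4.35 m → moment R × 4.35 counterclockwise.
For rotational equilibrium, R × 4.35 = 1901, so R = 437 N.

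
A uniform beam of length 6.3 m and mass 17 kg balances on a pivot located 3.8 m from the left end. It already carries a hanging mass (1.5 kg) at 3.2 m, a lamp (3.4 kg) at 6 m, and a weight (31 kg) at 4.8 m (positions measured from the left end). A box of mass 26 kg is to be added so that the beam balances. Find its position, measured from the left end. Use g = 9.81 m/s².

x ≈ 2.78 m from the left end

About the pivot (at 3.8 m from the left end):
Beam weight: 17 × 9.81 = 166.8 N down at 3.15 m → arm 0.65 m, τ = 166.8 × 0.65 = 108.4 N·m counterclockwise.
Hanging mass: 1.5 × 9.81 = 14.71 N down at 3.2 m → arm 0.6 m, τ = 14.71 × 0.6 = 8.826 N·m counterclockwise.
Lamp: 3.4 × 9.81 = 33.35 N down at 6 m → arm 2.2 m, τ = 33.35 × 2.2 = 73.37 N·m clockwise.
Weight: 31 × 9.81 = 304.1 N down at 4.8 m → arm 1 m, τ = 304.1 × 1 = 304.1 N·m clockwise.
Net moment of existing loads = 260.2 N·m clockwise.
The box weighs 26 × 9.81 = 255.1 N and must supply an equal counterclockwise moment, so its lever arm about the pivot is 260.2 / 255.1 = 1.02 m.
That puts it at 3.8 − 1.02 = 2.78 m from the left end.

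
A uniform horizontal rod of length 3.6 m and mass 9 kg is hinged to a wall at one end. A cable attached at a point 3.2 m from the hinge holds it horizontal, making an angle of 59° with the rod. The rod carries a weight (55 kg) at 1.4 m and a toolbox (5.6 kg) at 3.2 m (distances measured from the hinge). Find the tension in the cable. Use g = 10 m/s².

T ≈ 405 N

Sum moments about the hinge (the unknown hinge reaction has zero arm there).
Beam weight: 9 × 10 = 90 N down at 1.8 m → arm 1.8 m, τ = 90 × 1.8 = 162 N·m clockwise.
Weight: 55 × 10 = 550 N down at 1.4 m → arm 1.4 m, τ = 550 × 1.4 = 770 N·m clockwise.
Toolbox: 5.6 × 10 = 56 N down at 3.2 m → arm 3.2 m, τ = 56 × 3.2 = 179.2 N·m clockwise.
Total clockwise load moment = 1111 N·m.
The cable tension T acts at 3.2 m; only its component perpendicular to the rod, T sinθ, produces torque. sin 59° = 0.8572.
For rotational equilibrium, T × 3.2 × 0.8572 = 1111, so T = 1111 / 2.743 = 405 N.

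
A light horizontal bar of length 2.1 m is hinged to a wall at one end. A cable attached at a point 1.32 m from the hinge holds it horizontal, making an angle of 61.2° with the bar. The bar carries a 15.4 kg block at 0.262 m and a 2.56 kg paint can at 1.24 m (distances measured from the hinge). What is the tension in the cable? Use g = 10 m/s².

Choose the hinge as the axis so the unknown hinge reaction has zero arm there.
Block: 15.4 × 10 = 154 N down at 0.262 m → arm 0.262 m, τ = 154 × 0.262 = 40.35 N·m clockwise.
Paint can: 2.56 × 10 = 25.6 N down at 1.24 m → arm 1.24 m, τ = 25.6 × 1.24 = 31.74 N·m clockwise.
Total clockwise load moment = 72.09 N·m.
The cable tension T acts at 1.32 m; only its component perpendicular to the bar, T sinθ, produces torque. sin 61.2° = 0.8763.
Setting net torque to zero: T × 1.32 × 0.8763 = 72.09 → T = 72.09 / 1.157 = 62.3 N.

T ≈ 62.3 N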